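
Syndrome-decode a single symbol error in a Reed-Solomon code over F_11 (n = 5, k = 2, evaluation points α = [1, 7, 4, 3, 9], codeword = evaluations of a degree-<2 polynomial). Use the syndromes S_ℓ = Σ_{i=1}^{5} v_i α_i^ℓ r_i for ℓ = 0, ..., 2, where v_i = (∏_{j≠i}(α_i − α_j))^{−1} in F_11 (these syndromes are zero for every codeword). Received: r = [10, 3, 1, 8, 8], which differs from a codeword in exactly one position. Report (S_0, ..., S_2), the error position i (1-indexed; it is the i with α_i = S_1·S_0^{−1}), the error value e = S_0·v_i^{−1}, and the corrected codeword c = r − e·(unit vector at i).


S = (10, 8, 2), error at position 4, error magnitude e = 4, c = [10, 3, 1, 4, 8].

Step 1: column multipliers v_i = (∏_{j≠i}(α_i − α_j))^{−1} mod 11.
  i = 1 (α = 1): (1−7)(1−4)(1−3)(1−9) = (−6)·(−3)·(−2)·(−8) = 288 ≡ 2, so v_1 = 2^{−1} = 6 (mod 11).
  i = 2 (α = 7): (7−1)(7−4)(7−3)(7−9) = 6·3·4·(−2) = −144 ≡ 10, so v_2 = 10^{−1} = 10 (mod 11).
  i = 3 (α = 4): (4−1)(4−7)(4−3)(4−9) = 3·(−3)·1·(−5) = 45 ≡ 1, so v_3 = 1^{−1} = 1 (mod 11).
  i = 4 (α = 3): (3−1)(3−7)(3−4)(3−9) = 2·(−4)·(−1)·(−6) = −48 ≡ 7, so v_4 = 7^{−1} = 8 (mod 11).
  i = 5 (α = 9): (9−1)(9−7)(9−4)(9−3) = 8·2·5·6 = 480 ≡ 7, so v_5 = 7^{−1} = 8 (mod 11).
  v = [6, 10, 1, 8, 8].
Step 2: syndromes of r = [10, 3, 1, 8, 8] (all sums mod 11).
  S_0 = Σ v_i r_i = 6·10 + 10·3 + 1·1 + 8·8 + 8·8 = 219 ≡ 10.
  S_1 = Σ v_i α_i r_i = 6·1·10 + 10·7·3 + 1·4·1 + 8·3·8 + 8·9·8 = 1042 ≡ 8.
  α_i^2 mod 11 = [1, 5, 5, 9, 4].
  S_2 = Σ v_i α_i^2 r_i = 6·1·10 + 10·5·3 + 1·5·1 + 8·9·8 + 8·4·8 = 1047 ≡ 2.
  S = (10, 8, 2) ≠ 0, so r is not a codeword (an error is present).
Step 3: locate the error. For a single error e at position i, S_ℓ = v_i·e·α_i^ℓ, so α_err = S_1/S_0.
  S_0^{−1} = 10^{−1} = 10 (mod 11), so α_err = 8·10 = 80 ≡ 3 = α_4. Error position i = 4.
  Consistency check: S_2/S_1 = 2·7 = 14 ≡ 3 = α_err ✓ (single-error assumption holds).
Step 4: error magnitude e = S_0/v_4 = S_0·∏_{j≠4}(α_4 − α_j) = 10·7 = 70 ≡ 4 (mod 11).
Step 5: correct position 4: c_4 = r_4 − e = 8 − 4 ≡ 4 (mod 11). Hence c = [10, 3, 1, 4, 8].
  Check: interpolating c through the α_i gives m(x) = 2 + 8·x (degree < 2) with m(α_i) = c_i for every i, so c is indeed a codeword.


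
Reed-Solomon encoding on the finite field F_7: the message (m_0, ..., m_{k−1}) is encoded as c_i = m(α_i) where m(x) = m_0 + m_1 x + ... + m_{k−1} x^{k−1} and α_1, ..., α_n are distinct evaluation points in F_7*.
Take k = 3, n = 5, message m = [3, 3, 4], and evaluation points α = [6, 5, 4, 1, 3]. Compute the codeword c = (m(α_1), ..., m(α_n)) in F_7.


c = [4, 6, 2, 3, 6]

Message polynomial: m(x) = 3 + 3·x + 4·x^2 (mod 7).
For each evaluation point α_i, compute m(α_i) mod 7:
  α_1 = 6: Horner steps 4 → 6 → 4, so m(6) = 4.
  α_2 = 5: Horner steps 4 → 2 → 6, so m(5) = 6.
  α_3 = 4: Horner steps 4 → 5 → 2, so m(4) = 2.
  α_4 = 1: Horner steps 4 → 0 → 3, so m(1) = 3.
  α_5 = 3: Horner steps 4 → 1 → 6, so m(3) = 6.
Codeword c = [4, 6, 2, 3, 6] ∈ F_7^5.


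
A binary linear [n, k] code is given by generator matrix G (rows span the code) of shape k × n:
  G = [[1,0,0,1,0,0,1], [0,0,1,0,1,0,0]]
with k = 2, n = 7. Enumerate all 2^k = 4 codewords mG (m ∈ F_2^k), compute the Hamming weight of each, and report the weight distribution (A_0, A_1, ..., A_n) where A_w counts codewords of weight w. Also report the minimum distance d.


Weight distribution: A_0 = 1, A_2 = 1, A_3 = 1, A_5 = 1. Minimum distance d = 2.

Enumerate all 2^2 = 4 messages m ∈ F_2^2.
For each, compute codeword c = mG in F_2^7, then tally its weight.
  m = 00 → c = 0000000, weight = 0.
  m = 10 → c = 1001001, weight = 3.
  m = 01 → c = 0010100, weight = 2.
  m = 11 → c = 1011101, weight = 5.
Tally weights:
  weight 0: 1 codewords.
  weight 2: 1 codewords.
  weight 3: 1 codewords.
  weight 5: 1 codewords.
Minimum distance d = smallest w > 0 with A_w > 0 = 2.
Sanity: Σ A_w = 4 = 2^2 = 4 ✓.


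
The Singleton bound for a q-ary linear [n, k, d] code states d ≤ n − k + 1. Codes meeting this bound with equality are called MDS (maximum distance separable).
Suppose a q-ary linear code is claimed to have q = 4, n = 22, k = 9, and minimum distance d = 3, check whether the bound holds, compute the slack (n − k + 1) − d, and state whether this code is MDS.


Singleton RHS = n − k + 1 = 14, slack = 11, bound satisfied, not MDS.

Singleton bound: d ≤ n − k + 1.
Here n = 22, k = 9, so n − k + 1 = 14.
Given d = 3, check d ≤ 14: YES.
Slack = (n − k + 1) − d = 11.
The code is NOT MDS (slack = 11 > 0).
Description: the claimed parameters are [22, 9, 3]_4; such a code would be non-MDS.


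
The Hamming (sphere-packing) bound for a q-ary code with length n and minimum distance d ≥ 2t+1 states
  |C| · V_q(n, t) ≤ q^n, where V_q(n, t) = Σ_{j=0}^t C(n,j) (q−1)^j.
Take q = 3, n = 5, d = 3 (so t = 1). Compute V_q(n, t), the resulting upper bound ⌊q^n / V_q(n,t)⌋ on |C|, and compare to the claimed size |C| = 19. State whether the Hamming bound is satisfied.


V_q(n, t) = 11, q^n = 243, Hamming bound = 22, |C| = 19 ≤ bound (satisfied).

Step 1: Compute V_q(n, t) = Σ_{j=0}^1 C(n, j) (q−1)^j.
  j = 0: C(5,0)·(2)^0 = 1·1 = 1.
  j = 1: C(5,1)·(2)^1 = 5·2 = 10.
  V_q(n, t) = 1 + 10 = 11.
Step 2: q^n = 3^5 = 243.
Step 3: Hamming bound ⌊q^n / V_q(n,t)⌋ = ⌊243/11⌋ = 22.
Step 4: Compare |C| = 19 to 22: satisfied.
The claimed |C| lies below the Hamming bound.


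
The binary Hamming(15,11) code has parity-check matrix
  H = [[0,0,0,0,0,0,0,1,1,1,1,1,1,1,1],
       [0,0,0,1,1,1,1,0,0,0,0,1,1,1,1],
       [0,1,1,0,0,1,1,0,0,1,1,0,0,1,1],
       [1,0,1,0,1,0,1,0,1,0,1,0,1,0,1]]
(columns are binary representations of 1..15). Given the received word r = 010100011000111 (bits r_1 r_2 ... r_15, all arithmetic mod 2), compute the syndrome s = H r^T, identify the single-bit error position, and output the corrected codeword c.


s = (1, 0, 1, 1)^T, error position = 11, corrected codeword c = 010100011010111

Compute s = H r^T mod 2 one row at a time:
  s_1 = 1 + 1 + 0 + 0 + 0 + 1 + 1 + 1 = 5 ≡ 1 (mod 2).
  s_2 = 1 + 0 + 0 + 0 + 0 + 1 + 1 + 1 = 4 ≡ 0 (mod 2).
  s_3 = 1 + 0 + 0 + 0 + 0 + 0 + 1 + 1 = 3 ≡ 1 (mod 2).
  s_4 = 0 + 0 + 0 + 0 + 1 + 0 + 1 + 1 = 3 ≡ 1 (mod 2).
s = (1, 0, 1, 1)^T — this equals column 11 of H (binary 1011), so error is at position 11.
Correct: flip bit 11 of r = 010100011000111 to get c = 010100011010111.


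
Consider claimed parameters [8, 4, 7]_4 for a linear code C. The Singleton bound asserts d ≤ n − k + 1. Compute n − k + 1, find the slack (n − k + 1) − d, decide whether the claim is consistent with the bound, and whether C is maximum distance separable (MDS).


Singleton RHS = n − k + 1 = 5, slack = -2, bound violated (no such code; not MDS).

Singleton bound: d ≤ n − k + 1.
Here n = 8, k = 4, so n − k + 1 = 5.
Given d = 7, check d ≤ 5: NO.
Slack = (n − k + 1) − d = -2.
The slack is negative: d = 7 exceeds n − k + 1 = 5 by 2, so the Singleton bound is violated and no linear [8, 4, 7]_4 code can exist. In particular it is not MDS (MDS requires d = n − k + 1 exactly).
Description: the claimed parameters are [8, 4, 7]_4; such a code would be impossible (violates the Singleton bound).


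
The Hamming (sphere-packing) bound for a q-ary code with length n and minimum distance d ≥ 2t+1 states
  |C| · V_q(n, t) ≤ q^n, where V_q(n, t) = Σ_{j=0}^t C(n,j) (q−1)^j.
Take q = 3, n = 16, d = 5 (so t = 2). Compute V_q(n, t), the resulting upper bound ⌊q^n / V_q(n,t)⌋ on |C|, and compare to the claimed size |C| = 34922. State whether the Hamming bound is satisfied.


V_q(n, t) = 513, q^n = 43046721, Hamming bound = 83911, |C| = 34922 ≤ bound (satisfied).

Step 1: Compute V_q(n, t) = Σ_{j=0}^2 C(n, j) (q−1)^j.
  j = 0: C(16,0)·(2)^0 = 1·1 = 1.
  j = 1: C(16,1)·(2)^1 = 16·2 = 32.
  j = 2: C(16,2)·(2)^2 = 120·4 = 480.
  V_q(n, t) = 1 + 32 + 480 = 513.
Step 2: q^n = 3^16 = 43046721.
Step 3: Hamming bound ⌊q^n / V_q(n,t)⌋ = ⌊43046721/513⌋ = 83911.
Step 4: Compare |C| = 34922 to 83911: satisfied.
The claimed |C| lies below the Hamming bound.


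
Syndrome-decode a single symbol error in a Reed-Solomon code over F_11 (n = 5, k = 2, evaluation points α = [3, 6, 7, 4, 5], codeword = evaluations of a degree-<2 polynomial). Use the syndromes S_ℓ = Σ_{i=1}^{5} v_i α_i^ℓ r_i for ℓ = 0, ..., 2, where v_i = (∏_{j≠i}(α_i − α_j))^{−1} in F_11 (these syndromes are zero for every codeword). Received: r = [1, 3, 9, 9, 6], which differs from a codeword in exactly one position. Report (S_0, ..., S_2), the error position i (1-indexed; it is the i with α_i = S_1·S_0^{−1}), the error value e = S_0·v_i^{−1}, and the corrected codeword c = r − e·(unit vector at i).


S = (10, 4, 6), error at position 3, error magnitude e = 9, c = [1, 3, 0, 9, 6].

Step 1: column multipliers v_i = (∏_{j≠i}(α_i − α_j))^{−1} mod 11.
  i = 1 (α = 3): (3−6)(3−7)(3−4)(3−5) = (−3)·(−4)·(−1)·(−2) = 24 ≡ 2, so v_1 = 2^{−1} = 6 (mod 11).
  i = 2 (α = 6): (6−3)(6−7)(6−4)(6−5) = 3·(−1)·2·1 = −6 ≡ 5, so v_2 = 5^{−1} = 9 (mod 11).
  i = 3 (α = 7): (7−3)(7−6)(7−4)(7−5) = 4·1·3·2 = 24 ≡ 2, so v_3 = 2^{−1} = 6 (mod 11).
  i = 4 (α = 4): (4−3)(4−6)(4−7)(4−5) = 1·(−2)·(−3)·(−1) = −6 ≡ 5, so v_4 = 5^{−1} = 9 (mod 11).
  i = 5 (α = 5): (5−3)(5−6)(5−7)(5−4) = 2·(−1)·(−2)·1 = 4 ≡ 4, so v_5 = 4^{−1} = 3 (mod 11).
  v = [6, 9, 6, 9, 3].
Step 2: syndromes of r = [1, 3, 9, 9, 6] (all sums mod 11).
  S_0 = Σ v_i r_i = 6·1 + 9·3 + 6·9 + 9·9 + 3·6 = 186 ≡ 10.
  S_1 = Σ v_i α_i r_i = 6·3·1 + 9·6·3 + 6·7·9 + 9·4·9 + 3·5·6 = 972 ≡ 4.
  α_i^2 mod 11 = [9, 3, 5, 5, 3].
  S_2 = Σ v_i α_i^2 r_i = 6·9·1 + 9·3·3 + 6·5·9 + 9·5·9 + 3·3·6 = 864 ≡ 6.
  S = (10, 4, 6) ≠ 0, so r is not a codeword (an error is present).
Step 3: locate the error. For a single error e at position i, S_ℓ = v_i·e·α_i^ℓ, so α_err = S_1/S_0.
  S_0^{−1} = 10^{−1} = 10 (mod 11), so α_err = 4·10 = 40 ≡ 7 = α_3. Error position i = 3.
  Consistency check: S_2/S_1 = 6·3 = 18 ≡ 7 = α_err ✓ (single-error assumption holds).
Step 4: error magnitude e = S_0/v_3 = S_0·∏_{j≠3}(α_3 − α_j) = 10·2 = 20 ≡ 9 (mod 11).
Step 5: correct position 3: c_3 = r_3 − e = 9 − 9 ≡ 0 (mod 11). Hence c = [1, 3, 0, 9, 6].
  Check: interpolating c through the α_i gives m(x) = 10 + 8·x (degree < 2) with m(α_i) = c_i for every i, so c is indeed a codeword.


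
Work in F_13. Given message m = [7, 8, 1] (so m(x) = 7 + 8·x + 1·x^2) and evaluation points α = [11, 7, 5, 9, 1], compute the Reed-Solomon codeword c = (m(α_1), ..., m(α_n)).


c = [8, 8, 7, 4, 3]

Message polynomial: m(x) = 7 + 8·x + 1·x^2 (mod 13).
For each evaluation point α_i, compute m(α_i) mod 13:
  α_1 = 11: Horner steps 1 → 6 → 8, so m(11) = 8.
  α_2 = 7: Horner steps 1 → 2 → 8, so m(7) = 8.
  α_3 = 5: Horner steps 1 → 0 → 7, so m(5) = 7.
  α_4 = 9: Horner steps 1 → 4 → 4, so m(9) = 4.
  α_5 = 1: Horner steps 1 → 9 → 3, so m(1) = 3.
Codeword c = [8, 8, 7, 4, 3] ∈ F_13^5.


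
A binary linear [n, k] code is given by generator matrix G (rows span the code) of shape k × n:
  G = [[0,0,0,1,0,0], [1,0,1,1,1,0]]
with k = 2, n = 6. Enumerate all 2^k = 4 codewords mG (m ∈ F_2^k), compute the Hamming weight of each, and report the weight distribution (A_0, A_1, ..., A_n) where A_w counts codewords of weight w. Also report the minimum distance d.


Weight distribution: A_0 = 1, A_1 = 1, A_3 = 1, A_4 = 1. Minimum distance d = 1.

Enumerate all 2^2 = 4 messages m ∈ F_2^2.
For each, compute codeword c = mG in F_2^6, then tally its weight.
  m = 00 → c = 000000, weight = 0.
  m = 10 → c = 000100, weight = 1.
  m = 01 → c = 101110, weight = 4.
  m = 11 → c = 101010, weight = 3.
Tally weights:
  weight 0: 1 codewords.
  weight 1: 1 codewords.
  weight 3: 1 codewords.
  weight 4: 1 codewords.
Minimum distance d = smallest w > 0 with A_w > 0 = 1.
Sanity: Σ A_w = 4 = 2^2 = 4 ✓.


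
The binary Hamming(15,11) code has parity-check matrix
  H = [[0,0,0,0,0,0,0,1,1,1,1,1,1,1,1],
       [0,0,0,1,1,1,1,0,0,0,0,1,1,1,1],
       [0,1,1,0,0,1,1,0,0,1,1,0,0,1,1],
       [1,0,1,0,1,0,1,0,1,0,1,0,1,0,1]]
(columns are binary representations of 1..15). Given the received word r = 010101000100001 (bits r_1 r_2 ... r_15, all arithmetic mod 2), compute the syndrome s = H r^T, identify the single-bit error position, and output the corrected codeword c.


s = (0, 1, 0, 1)^T, error position = 5, corrected codeword c = 010111000100001

Compute s = H r^T mod 2 one row at a time:
  s_1 = 0 + 0 + 1 + 0 + 0 + 0 + 0 + 1 = 2 ≡ 0 (mod 2).
  s_2 = 1 + 0 + 1 + 0 + 0 + 0 + 0 + 1 = 3 ≡ 1 (mod 2).
  s_3 = 1 + 0 + 1 + 0 + 1 + 0 + 0 + 1 = 4 ≡ 0 (mod 2).
  s_4 = 0 + 0 + 0 + 0 + 0 + 0 + 0 + 1 = 1 ≡ 1 (mod 2).
s = (0, 1, 0, 1)^T — this equals column 5 of H (binary 0101), so error is at position 5.
Correct: flip bit 5 of r = 010101000100001 to get c = 010111000100001.


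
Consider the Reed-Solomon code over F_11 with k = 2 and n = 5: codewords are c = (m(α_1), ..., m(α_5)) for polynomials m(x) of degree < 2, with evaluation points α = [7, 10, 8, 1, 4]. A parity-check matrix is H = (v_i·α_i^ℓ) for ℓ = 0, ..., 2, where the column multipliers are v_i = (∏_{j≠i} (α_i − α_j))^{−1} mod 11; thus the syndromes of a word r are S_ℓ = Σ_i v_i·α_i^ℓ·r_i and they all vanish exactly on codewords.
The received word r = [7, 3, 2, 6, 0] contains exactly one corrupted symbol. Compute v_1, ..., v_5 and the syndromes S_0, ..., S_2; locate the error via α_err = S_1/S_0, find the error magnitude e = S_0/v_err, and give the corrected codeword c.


S = (2, 2, 2), error at position 4, error magnitude e = 2, c = [7, 3, 2, 4, 0].

Step 1: column multipliers v_i = (∏_{j≠i}(α_i − α_j))^{−1} mod 11.
  i = 1 (α = 7): (7−10)(7−8)(7−1)(7−4) = (−3)·(−1)·6·3 = 54 ≡ 10, so v_1 = 10^{−1} = 10 (mod 11).
  i = 2 (α = 10): (10−7)(10−8)(10−1)(10−4) = 3·2·9·6 = 324 ≡ 5, so v_2 = 5^{−1} = 9 (mod 11).
  i = 3 (α = 8): (8−7)(8−10)(8−1)(8−4) = 1·(−2)·7·4 = −56 ≡ 10, so v_3 = 10^{−1} = 10 (mod 11).
  i = 4 (α = 1): (1−7)(1−10)(1−8)(1−4) = (−6)·(−9)·(−7)·(−3) = 1134 ≡ 1, so v_4 = 1^{−1} = 1 (mod 11).
  i = 5 (α = 4): (4−7)(4−10)(4−8)(4−1) = (−3)·(−6)·(−4)·3 = −216 ≡ 4, so v_5 = 4^{−1} = 3 (mod 11).
  v = [10, 9, 10, 1, 3].
Step 2: syndromes of r = [7, 3, 2, 6, 0] (all sums mod 11).
  S_0 = Σ v_i r_i = 10·7 + 9·3 + 10·2 + 1·6 + 3·0 = 123 ≡ 2.
  S_1 = Σ v_i α_i r_i = 10·7·7 + 9·10·3 + 10·8·2 + 1·1·6 + 3·4·0 = 926 ≡ 2.
  α_i^2 mod 11 = [5, 1, 9, 1, 5].
  S_2 = Σ v_i α_i^2 r_i = 10·5·7 + 9·1·3 + 10·9·2 + 1·1·6 + 3·5·0 = 563 ≡ 2.
  S = (2, 2, 2) ≠ 0, so r is not a codeword (an error is present).
Step 3: locate the error. For a single error e at position i, S_ℓ = v_i·e·α_i^ℓ, so α_err = S_1/S_0.
  S_0^{−1} = 2^{−1} = 6 (mod 11), so α_err = 2·6 = 12 ≡ 1 = α_4. Error position i = 4.
  Consistency check: S_2/S_1 = 2·6 = 12 ≡ 1 = α_err ✓ (single-error assumption holds).
Step 4: error magnitude e = S_0/v_4 = S_0·∏_{j≠4}(α_4 − α_j) = 2·1 = 2 ≡ 2 (mod 11).
Step 5: correct position 4: c_4 = r_4 − e = 6 − 2 ≡ 4 (mod 11). Hence c = [7, 3, 2, 4, 0].
  Check: interpolating c through the α_i gives m(x) = 9 + 6·x (degree < 2) with m(α_i) = c_i for every i, so c is indeed a codeword.


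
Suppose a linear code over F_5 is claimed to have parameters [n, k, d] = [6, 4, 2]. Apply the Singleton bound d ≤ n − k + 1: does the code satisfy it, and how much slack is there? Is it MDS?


Singleton RHS = n − k + 1 = 3, slack = 1, bound satisfied, not MDS.

Singleton bound: d ≤ n − k + 1.
Here n = 6, k = 4, so n − k + 1 = 3.
Given d = 2, check d ≤ 3: YES.
Slack = (n − k + 1) − d = 1.
The code is NOT MDS (slack = 1 > 0).
Description: the claimed parameters are [6, 4, 2]_5; such a code would be non-MDS.


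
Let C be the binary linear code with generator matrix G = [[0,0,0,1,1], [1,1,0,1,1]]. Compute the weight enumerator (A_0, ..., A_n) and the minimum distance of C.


Weight distribution: A_0 = 1, A_2 = 2, A_4 = 1. Minimum distance d = 2.

Enumerate all 2^2 = 4 messages m ∈ F_2^2.
For each, compute codeword c = mG in F_2^5, then tally its weight.
  m = 00 → c = 00000, weight = 0.
  m = 10 → c = 00011, weight = 2.
  m = 01 → c = 11011, weight = 4.
  m = 11 → c = 11000, weight = 2.
Tally weights:
  weight 0: 1 codewords.
  weight 2: 2 codewords.
  weight 4: 1 codewords.
Minimum distance d = smallest w > 0 with A_w > 0 = 2.
Sanity: Σ A_w = 4 = 2^2 = 4 ✓.


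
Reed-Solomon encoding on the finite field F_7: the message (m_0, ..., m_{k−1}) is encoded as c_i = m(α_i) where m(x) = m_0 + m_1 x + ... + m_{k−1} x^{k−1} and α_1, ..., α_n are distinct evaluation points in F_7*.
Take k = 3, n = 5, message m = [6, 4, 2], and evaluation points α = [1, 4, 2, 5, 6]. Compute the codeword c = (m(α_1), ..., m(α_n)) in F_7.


c = [5, 5, 1, 6, 4]

Message polynomial: m(x) = 6 + 4·x + 2·x^2 (mod 7).
For each evaluation point α_i, compute m(α_i) mod 7:
  α_1 = 1: Horner steps 2 → 6 → 5, so m(1) = 5.
  α_2 = 4: Horner steps 2 → 5 → 5, so m(4) = 5.
  α_3 = 2: Horner steps 2 → 1 → 1, so m(2) = 1.
  α_4 = 5: Horner steps 2 → 0 → 6, so m(5) = 6.
  α_5 = 6: Horner steps 2 → 2 → 4, so m(6) = 4.
Codeword c = [5, 5, 1, 6, 4] ∈ F_7^5.


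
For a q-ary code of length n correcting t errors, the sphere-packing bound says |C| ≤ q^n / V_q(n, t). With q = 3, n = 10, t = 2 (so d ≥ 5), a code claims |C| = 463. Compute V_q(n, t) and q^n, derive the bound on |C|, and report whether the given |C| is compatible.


V_q(n, t) = 201, q^n = 59049, Hamming bound = 293, |C| = 463 > bound (violated).

Step 1: Compute V_q(n, t) = Σ_{j=0}^2 C(n, j) (q−1)^j.
  j = 0: C(10,0)·(2)^0 = 1·1 = 1.
  j = 1: C(10,1)·(2)^1 = 10·2 = 20.
  j = 2: C(10,2)·(2)^2 = 45·4 = 180.
  V_q(n, t) = 1 + 20 + 180 = 201.
Step 2: q^n = 3^10 = 59049.
Step 3: Hamming bound ⌊q^n / V_q(n,t)⌋ = ⌊59049/201⌋ = 293.
Step 4: Compare |C| = 463 to 293: violated.
The claimed |C| lies above the Hamming bound, so no 3-ary code of length 10 with d ≥ 5 can have 463 codewords.


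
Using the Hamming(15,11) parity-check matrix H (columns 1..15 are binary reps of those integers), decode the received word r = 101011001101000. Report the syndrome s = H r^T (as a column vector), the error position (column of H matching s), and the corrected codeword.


s = (1, 1, 1, 0)^T, error position = 14, corrected codeword c = 101011001101010

Compute s = H r^T mod 2 one row at a time:
  s_1 = 0 + 1 + 1 + 0 + 1 + 0 + 0 + 0 = 3 ≡ 1 (mod 2).
  s_2 = 0 + 1 + 1 + 0 + 1 + 0 + 0 + 0 = 3 ≡ 1 (mod 2).
  s_3 = 0 + 1 + 1 + 0 + 1 + 0 + 0 + 0 = 3 ≡ 1 (mod 2).
  s_4 = 1 + 1 + 1 + 0 + 1 + 0 + 0 + 0 = 4 ≡ 0 (mod 2).
s = (1, 1, 1, 0)^T — this equals column 14 of H (binary 1110), so error is at position 14.
Correct: flip bit 14 of r = 101011001101000 to get c = 101011001101010.


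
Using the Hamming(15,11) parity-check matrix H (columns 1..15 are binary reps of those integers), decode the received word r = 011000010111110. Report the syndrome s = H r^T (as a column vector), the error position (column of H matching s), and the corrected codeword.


s = (0, 1, 1, 1)^T, error position = 7, corrected codeword c = 011000110111110

Compute s = H r^T mod 2 one row at a time:
  s_1 = 1 + 0 + 1 + 1 + 1 + 1 + 1 + 0 = 6 ≡ 0 (mod 2).
  s_2 = 0 + 0 + 0 + 0 + 1 + 1 + 1 + 0 = 3 ≡ 1 (mod 2).
  s_3 = 1 + 1 + 0 + 0 + 1 + 1 + 1 + 0 = 5 ≡ 1 (mod 2).
  s_4 = 0 + 1 + 0 + 0 + 0 + 1 + 1 + 0 = 3 ≡ 1 (mod 2).
s = (0, 1, 1, 1)^T — this equals column 7 of H (binary 0111), so error is at position 7.
Correct: flip bit 7 of r = 011000010111110 to get c = 011000110111110.


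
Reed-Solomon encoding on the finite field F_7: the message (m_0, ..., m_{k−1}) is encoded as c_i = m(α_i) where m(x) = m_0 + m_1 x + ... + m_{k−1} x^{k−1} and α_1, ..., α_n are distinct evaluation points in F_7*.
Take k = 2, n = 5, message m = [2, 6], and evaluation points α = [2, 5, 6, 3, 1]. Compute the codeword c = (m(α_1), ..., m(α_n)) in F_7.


c = [0, 4, 3, 6, 1]

Message polynomial: m(x) = 2 + 6·x (mod 7).
For each evaluation point α_i, compute m(α_i) mod 7:
  α_1 = 2: Horner steps 6 → 0, so m(2) = 0.
  α_2 = 5: Horner steps 6 → 4, so m(5) = 4.
  α_3 = 6: Horner steps 6 → 3, so m(6) = 3.
  α_4 = 3: Horner steps 6 → 6, so m(3) = 6.
  α_5 = 1: Horner steps 6 → 1, so m(1) = 1.
Codeword c = [0, 4, 3, 6, 1] ∈ F_7^5.


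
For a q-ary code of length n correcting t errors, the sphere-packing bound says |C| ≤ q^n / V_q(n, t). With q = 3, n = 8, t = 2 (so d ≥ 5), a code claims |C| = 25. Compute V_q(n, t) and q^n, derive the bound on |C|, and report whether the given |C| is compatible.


V_q(n, t) = 129, q^n = 6561, Hamming bound = 50, |C| = 25 ≤ bound (satisfied).

Step 1: Compute V_q(n, t) = Σ_{j=0}^2 C(n, j) (q−1)^j.
  j = 0: C(8,0)·(2)^0 = 1·1 = 1.
  j = 1: C(8,1)·(2)^1 = 8·2 = 16.
  j = 2: C(8,2)·(2)^2 = 28·4 = 112.
  V_q(n, t) = 1 + 16 + 112 = 129.
Step 2: q^n = 3^8 = 6561.
Step 3: Hamming bound ⌊q^n / V_q(n,t)⌋ = ⌊6561/129⌋ = 50.
Step 4: Compare |C| = 25 to 50: satisfied.
The claimed |C| lies below the Hamming bound.


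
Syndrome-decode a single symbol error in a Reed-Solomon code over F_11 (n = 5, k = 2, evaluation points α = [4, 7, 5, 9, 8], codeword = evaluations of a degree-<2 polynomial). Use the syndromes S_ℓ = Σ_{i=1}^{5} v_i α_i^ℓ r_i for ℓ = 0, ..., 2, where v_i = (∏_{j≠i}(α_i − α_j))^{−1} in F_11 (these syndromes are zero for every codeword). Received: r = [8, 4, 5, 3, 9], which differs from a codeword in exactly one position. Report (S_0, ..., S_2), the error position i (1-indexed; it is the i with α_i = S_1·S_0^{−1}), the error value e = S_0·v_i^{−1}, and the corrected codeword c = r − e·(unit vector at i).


S = (6, 2, 8), error at position 1, error magnitude e = 8, c = [0, 4, 5, 3, 9].

Step 1: column multipliers v_i = (∏_{j≠i}(α_i − α_j))^{−1} mod 11.
  i = 1 (α = 4): (4−7)(4−5)(4−9)(4−8) = (−3)·(−1)·(−5)·(−4) = 60 ≡ 5, so v_1 = 5^{−1} = 9 (mod 11).
  i = 2 (α = 7): (7−4)(7−5)(7−9)(7−8) = 3·2·(−2)·(−1) = 12 ≡ 1, so v_2 = 1^{−1} = 1 (mod 11).
  i = 3 (α = 5): (5−4)(5−7)(5−9)(5−8) = 1·(−2)·(−4)·(−3) = −24 ≡ 9, so v_3 = 9^{−1} = 5 (mod 11).
  i = 4 (α = 9): (9−4)(9−7)(9−5)(9−8) = 5·2·4·1 = 40 ≡ 7, so v_4 = 7^{−1} = 8 (mod 11).
  i = 5 (α = 8): (8−4)(8−7)(8−5)(8−9) = 4·1·3·(−1) = −12 ≡ 10, so v_5 = 10^{−1} = 10 (mod 11).
  v = [9, 1, 5, 8, 10].
Step 2: syndromes of r = [8, 4, 5, 3, 9] (all sums mod 11).
  S_0 = Σ v_i r_i = 9·8 + 1·4 + 5·5 + 8·3 + 10·9 = 215 ≡ 6.
  S_1 = Σ v_i α_i r_i = 9·4·8 + 1·7·4 + 5·5·5 + 8·9·3 + 10·8·9 = 1377 ≡ 2.
  α_i^2 mod 11 = [5, 5, 3, 4, 9].
  S_2 = Σ v_i α_i^2 r_i = 9·5·8 + 1·5·4 + 5·3·5 + 8·4·3 + 10·9·9 = 1361 ≡ 8.
  S = (6, 2, 8) ≠ 0, so r is not a codeword (an error is present).
Step 3: locate the error. For a single error e at position i, S_ℓ = v_i·e·α_i^ℓ, so α_err = S_1/S_0.
  S_0^{−1} = 6^{−1} = 2 (mod 11), so α_err = 2·2 = 4 ≡ 4 = α_1. Error position i = 1.
  Consistency check: S_2/S_1 = 8·6 = 48 ≡ 4 = α_err ✓ (single-error assumption holds).
Step 4: error magnitude e = S_0/v_1 = S_0·∏_{j≠1}(α_1 − α_j) = 6·5 = 30 ≡ 8 (mod 11).
Step 5: correct position 1: c_1 = r_1 − e = 8 − 8 ≡ 0 (mod 11). Hence c = [0, 4, 5, 3, 9].
  Check: interpolating c through the α_i gives m(x) = 2 + 5·x (degree < 2) with m(α_i) = c_i for every i, so c is indeed a codeword.


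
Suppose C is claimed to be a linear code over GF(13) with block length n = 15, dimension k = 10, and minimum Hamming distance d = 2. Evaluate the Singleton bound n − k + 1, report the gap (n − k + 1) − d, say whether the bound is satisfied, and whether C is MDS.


Singleton RHS = n − k + 1 = 6, slack = 4, bound satisfied, not MDS.

Singleton bound: d ≤ n − k + 1.
Here n = 15, k = 10, so n − k + 1 = 6.
Given d = 2, check d ≤ 6: YES.
Slack = (n − k + 1) − d = 4.
The code is NOT MDS (slack = 4 > 0).
Description: the claimed parameters are [15, 10, 2]_13; such a code would be non-MDS.


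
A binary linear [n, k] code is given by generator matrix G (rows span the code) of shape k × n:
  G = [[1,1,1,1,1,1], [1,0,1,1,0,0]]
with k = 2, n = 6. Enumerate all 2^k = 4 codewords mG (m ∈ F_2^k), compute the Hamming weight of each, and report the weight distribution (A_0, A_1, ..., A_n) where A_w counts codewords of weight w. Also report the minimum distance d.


Weight distribution: A_0 = 1, A_3 = 2, A_6 = 1. Minimum distance d = 3.

Enumerate all 2^2 = 4 messages m ∈ F_2^2.
For each, compute codeword c = mG in F_2^6, then tally its weight.
  m = 00 → c = 000000, weight = 0.
  m = 10 → c = 111111, weight = 6.
  m = 01 → c = 101100, weight = 3.
  m = 11 → c = 010011, weight = 3.
Tally weights:
  weight 0: 1 codewords.
  weight 3: 2 codewords.
  weight 6: 1 codewords.
Minimum distance d = smallest w > 0 with A_w > 0 = 3.
Sanity: Σ A_w = 4 = 2^2 = 4 ✓.


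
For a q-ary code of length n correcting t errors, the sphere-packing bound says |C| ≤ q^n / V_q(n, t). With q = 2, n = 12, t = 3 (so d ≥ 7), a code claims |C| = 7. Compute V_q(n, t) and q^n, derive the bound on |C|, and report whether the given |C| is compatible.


V_q(n, t) = 299, q^n = 4096, Hamming bound = 13, |C| = 7 ≤ bound (satisfied).

Step 1: Compute V_q(n, t) = Σ_{j=0}^3 C(n, j) (q−1)^j.
  j = 0: C(12,0)·(1)^0 = 1·1 = 1.
  j = 1: C(12,1)·(1)^1 = 12·1 = 12.
  j = 2: C(12,2)·(1)^2 = 66·1 = 66.
  j = 3: C(12,3)·(1)^3 = 220·1 = 220.
  V_q(n, t) = 1 + 12 + 66 + 220 = 299.
Step 2: q^n = 2^12 = 4096.
Step 3: Hamming bound ⌊q^n / V_q(n,t)⌋ = ⌊4096/299⌋ = 13.
Step 4: Compare |C| = 7 to 13: satisfied.
The claimed |C| lies below the Hamming bound.


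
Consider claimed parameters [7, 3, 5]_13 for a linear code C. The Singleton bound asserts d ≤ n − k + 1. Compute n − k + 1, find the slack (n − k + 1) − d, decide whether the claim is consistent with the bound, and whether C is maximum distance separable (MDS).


Singleton RHS = n − k + 1 = 5, slack = 0, bound satisfied, MDS.

Singleton bound: d ≤ n − k + 1.
Here n = 7, k = 3, so n − k + 1 = 5.
Given d = 5, check d ≤ 5: YES.
Slack = (n − k + 1) − d = 0.
The code is MDS (slack = 0).
Description: the claimed parameters are [7, 3, 5]_13; such a code would be MDS (meets Singleton bound).


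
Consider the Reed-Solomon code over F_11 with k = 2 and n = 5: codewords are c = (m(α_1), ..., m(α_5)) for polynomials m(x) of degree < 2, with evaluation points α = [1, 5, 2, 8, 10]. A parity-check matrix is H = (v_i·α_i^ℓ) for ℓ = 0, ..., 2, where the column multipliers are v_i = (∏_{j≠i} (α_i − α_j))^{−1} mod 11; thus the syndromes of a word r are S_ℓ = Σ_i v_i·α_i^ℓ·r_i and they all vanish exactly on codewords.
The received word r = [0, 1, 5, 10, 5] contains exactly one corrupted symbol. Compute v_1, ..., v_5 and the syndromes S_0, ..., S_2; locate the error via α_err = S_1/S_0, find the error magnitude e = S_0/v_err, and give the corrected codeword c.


S = (9, 7, 3), error at position 3, error magnitude e = 2, c = [0, 1, 3, 10, 5].

Step 1: column multipliers v_i = (∏_{j≠i}(α_i − α_j))^{−1} mod 11.
  i = 1 (α = 1): (1−5)(1−2)(1−8)(1−10) = (−4)·(−1)·(−7)·(−9) = 252 ≡ 10, so v_1 = 10^{−1} = 10 (mod 11).
  i = 2 (α = 5): (5−1)(5−2)(5−8)(5−10) = 4·3·(−3)·(−5) = 180 ≡ 4, so v_2 = 4^{−1} = 3 (mod 11).
  i = 3 (α = 2): (2−1)(2−5)(2−8)(2−10) = 1·(−3)·(−6)·(−8) = −144 ≡ 10, so v_3 = 10^{−1} = 10 (mod 11).
  i = 4 (α = 8): (8−1)(8−5)(8−2)(8−10) = 7·3·6·(−2) = −252 ≡ 1, so v_4 = 1^{−1} = 1 (mod 11).
  i = 5 (α = 10): (10−1)(10−5)(10−2)(10−8) = 9·5·8·2 = 720 ≡ 5, so v_5 = 5^{−1} = 9 (mod 11).
  v = [10, 3, 10, 1, 9].
Step 2: syndromes of r = [0, 1, 5, 10, 5] (all sums mod 11).
  S_0 = Σ v_i r_i = 10·0 + 3·1 + 10·5 + 1·10 + 9·5 = 108 ≡ 9.
  S_1 = Σ v_i α_i r_i = 10·1·0 + 3·5·1 + 10·2·5 + 1·8·10 + 9·10·5 = 645 ≡ 7.
  α_i^2 mod 11 = [1, 3, 4, 9, 1].
  S_2 = Σ v_i α_i^2 r_i = 10·1·0 + 3·3·1 + 10·4·5 + 1·9·10 + 9·1·5 = 344 ≡ 3.
  S = (9, 7, 3) ≠ 0, so r is not a codeword (an error is present).
Step 3: locate the error. For a single error e at position i, S_ℓ = v_i·e·α_i^ℓ, so α_err = S_1/S_0.
  S_0^{−1} = 9^{−1} = 5 (mod 11), so α_err = 7·5 = 35 ≡ 2 = α_3. Error position i = 3.
  Consistency check: S_2/S_1 = 3·8 = 24 ≡ 2 = α_err ✓ (single-error assumption holds).
Step 4: error magnitude e = S_0/v_3 = S_0·∏_{j≠3}(α_3 − α_j) = 9·10 = 90 ≡ 2 (mod 11).
Step 5: correct position 3: c_3 = r_3 − e = 5 − 2 ≡ 3 (mod 11). Hence c = [0, 1, 3, 10, 5].
  Check: interpolating c through the α_i gives m(x) = 8 + 3·x (degree < 2) with m(α_i) = c_i for every i, so c is indeed a codeword.


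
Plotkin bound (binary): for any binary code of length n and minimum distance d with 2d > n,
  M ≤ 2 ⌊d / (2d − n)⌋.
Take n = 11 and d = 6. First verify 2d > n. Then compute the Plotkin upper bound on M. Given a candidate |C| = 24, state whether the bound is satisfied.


Plotkin bound M ≤ 12; given |C| = 24 > bound (violated).

Check applicability: 2d = 12, n = 11.
2d − n = 1 > 0, so Plotkin applies.
Compute d/(2d−n) = 6/1 ≈ 6.0000.
⌊d/(2d−n)⌋ = 6.
Plotkin bound: M ≤ 2·6 = 12.
Given |C| = 24, check: VIOLATED.
This |C| is above the Plotkin bound, so no binary code with n = 11, d = 6 and 24 codewords exists.


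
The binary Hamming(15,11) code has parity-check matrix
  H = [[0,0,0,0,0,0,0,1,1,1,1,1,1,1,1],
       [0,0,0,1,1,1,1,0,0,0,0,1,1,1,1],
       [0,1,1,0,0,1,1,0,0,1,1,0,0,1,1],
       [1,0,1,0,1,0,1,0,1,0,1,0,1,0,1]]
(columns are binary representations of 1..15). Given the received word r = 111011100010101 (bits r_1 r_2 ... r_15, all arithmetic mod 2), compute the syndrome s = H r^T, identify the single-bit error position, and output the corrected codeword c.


s = (1, 1, 0, 1)^T, error position = 13, corrected codeword c = 111011100010001

Compute s = H r^T mod 2 one row at a time:
  s_1 = 0 + 0 + 0 + 1 + 0 + 1 + 0 + 1 = 3 ≡ 1 (mod 2).
  s_2 = 0 + 1 + 1 + 1 + 0 + 1 + 0 + 1 = 5 ≡ 1 (mod 2).
  s_3 = 1 + 1 + 1 + 1 + 0 + 1 + 0 + 1 = 6 ≡ 0 (mod 2).
  s_4 = 1 + 1 + 1 + 1 + 0 + 1 + 1 + 1 = 7 ≡ 1 (mod 2).
s = (1, 1, 0, 1)^T — this equals column 13 of H (binary 1101), so error is at position 13.
Correct: flip bit 13 of r = 111011100010101 to get c = 111011100010001.


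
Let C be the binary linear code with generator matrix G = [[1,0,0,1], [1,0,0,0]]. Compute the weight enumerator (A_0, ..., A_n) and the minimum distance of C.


Weight distribution: A_0 = 1, A_1 = 2, A_2 = 1. Minimum distance d = 1.

Enumerate all 2^2 = 4 messages m ∈ F_2^2.
For each, compute codeword c = mG in F_2^4, then tally its weight.
  m = 00 → c = 0000, weight = 0.
  m = 10 → c = 1001, weight = 2.
  m = 01 → c = 1000, weight = 1.
  m = 11 → c = 0001, weight = 1.
Tally weights:
  weight 0: 1 codewords.
  weight 1: 2 codewords.
  weight 2: 1 codewords.
Minimum distance d = smallest w > 0 with A_w > 0 = 1.
Sanity: Σ A_w = 4 = 2^2 = 4 ✓.


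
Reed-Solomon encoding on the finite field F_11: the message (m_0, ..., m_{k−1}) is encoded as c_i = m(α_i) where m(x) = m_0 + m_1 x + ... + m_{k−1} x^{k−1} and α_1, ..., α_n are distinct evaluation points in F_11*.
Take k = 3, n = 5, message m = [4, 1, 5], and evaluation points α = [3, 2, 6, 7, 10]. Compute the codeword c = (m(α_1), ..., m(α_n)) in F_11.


c = [8, 4, 3, 3, 8]

Message polynomial: m(x) = 4 + 1·x + 5·x^2 (mod 11).
For each evaluation point α_i, compute m(α_i) mod 11:
  α_1 = 3: Horner steps 5 → 5 → 8, so m(3) = 8.
  α_2 = 2: Horner steps 5 → 0 → 4, so m(2) = 4.
  α_3 = 6: Horner steps 5 → 9 → 3, so m(6) = 3.
  α_4 = 7: Horner steps 5 → 3 → 3, so m(7) = 3.
  α_5 = 10: Horner steps 5 → 7 → 8, so m(10) = 8.
Codeword c = [8, 4, 3, 3, 8] ∈ F_11^5.


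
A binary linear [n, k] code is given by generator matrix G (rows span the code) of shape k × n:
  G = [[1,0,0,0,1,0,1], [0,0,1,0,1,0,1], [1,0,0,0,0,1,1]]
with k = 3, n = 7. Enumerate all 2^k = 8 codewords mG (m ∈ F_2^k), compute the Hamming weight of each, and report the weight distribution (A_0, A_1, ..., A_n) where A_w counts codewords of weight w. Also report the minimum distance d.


Weight distribution: A_0 = 1, A_2 = 2, A_3 = 4, A_4 = 1. Minimum distance d = 2.

Enumerate all 2^3 = 8 messages m ∈ F_2^3.
For each, compute codeword c = mG in F_2^7, then tally its weight.
  m = 000 → c = 0000000, weight = 0.
  m = 100 → c = 1000101, weight = 3.
  m = 010 → c = 0010101, weight = 3.
  m = 110 → c = 1010000, weight = 2.
  m = 001 → c = 1000011, weight = 3.
  m = 101 → c = 0000110, weight = 2.
  m = 011 → c = 1010110, weight = 4.
  m = 111 → c = 0010011, weight = 3.
Tally weights:
  weight 0: 1 codewords.
  weight 2: 2 codewords.
  weight 3: 4 codewords.
  weight 4: 1 codewords.
Minimum distance d = smallest w > 0 with A_w > 0 = 2.
Sanity: Σ A_w = 8 = 2^3 = 8 ✓.


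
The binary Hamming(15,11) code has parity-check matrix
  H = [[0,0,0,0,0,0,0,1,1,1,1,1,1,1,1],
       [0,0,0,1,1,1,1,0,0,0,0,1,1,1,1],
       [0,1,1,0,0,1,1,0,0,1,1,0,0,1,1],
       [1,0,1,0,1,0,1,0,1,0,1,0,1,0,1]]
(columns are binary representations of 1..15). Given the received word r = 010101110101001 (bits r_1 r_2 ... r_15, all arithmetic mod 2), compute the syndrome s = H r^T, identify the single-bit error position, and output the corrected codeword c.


s = (0, 1, 1, 0)^T, error position = 6, corrected codeword c = 010100110101001

Compute s = H r^T mod 2 one row at a time:
  s_1 = 1 + 0 + 1 + 0 + 1 + 0 + 0 + 1 = 4 ≡ 0 (mod 2).
  s_2 = 1 + 0 + 1 + 1 + 1 + 0 + 0 + 1 = 5 ≡ 1 (mod 2).
  s_3 = 1 + 0 + 1 + 1 + 1 + 0 + 0 + 1 = 5 ≡ 1 (mod 2).
  s_4 = 0 + 0 + 0 + 1 + 0 + 0 + 0 + 1 = 2 ≡ 0 (mod 2).
s = (0, 1, 1, 0)^T — this equals column 6 of H (binary 0110), so error is at position 6.
Correct: flip bit 6 of r = 010101110101001 to get c = 010100110101001.


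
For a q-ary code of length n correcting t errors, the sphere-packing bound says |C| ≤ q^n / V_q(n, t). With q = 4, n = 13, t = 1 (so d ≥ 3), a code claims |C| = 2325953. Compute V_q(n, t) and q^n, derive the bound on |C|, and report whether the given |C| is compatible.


V_q(n, t) = 40, q^n = 67108864, Hamming bound = 1677721, |C| = 2325953 > bound (violated).

Step 1: Compute V_q(n, t) = Σ_{j=0}^1 C(n, j) (q−1)^j.
  j = 0: C(13,0)·(3)^0 = 1·1 = 1.
  j = 1: C(13,1)·(3)^1 = 13·3 = 39.
  V_q(n, t) = 1 + 39 = 40.
Step 2: q^n = 4^13 = 67108864.
Step 3: Hamming bound ⌊q^n / V_q(n,t)⌋ = ⌊67108864/40⌋ = 1677721.
Step 4: Compare |C| = 2325953 to 1677721: violated.
The claimed |C| lies above the Hamming bound, so no 4-ary code of length 13 with d ≥ 3 can have 2325953 codewords.


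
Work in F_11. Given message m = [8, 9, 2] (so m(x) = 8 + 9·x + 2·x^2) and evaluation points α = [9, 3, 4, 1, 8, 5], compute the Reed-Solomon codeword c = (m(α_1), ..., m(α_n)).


c = [9, 9, 10, 8, 10, 4]

Message polynomial: m(x) = 8 + 9·x + 2·x^2 (mod 11).
For each evaluation point α_i, compute m(α_i) mod 11:
  α_1 = 9: Horner steps 2 → 5 → 9, so m(9) = 9.
  α_2 = 3: Horner steps 2 → 4 → 9, so m(3) = 9.
  α_3 = 4: Horner steps 2 → 6 → 10, so m(4) = 10.
  α_4 = 1: Horner steps 2 → 0 → 8, so m(1) = 8.
  α_5 = 8: Horner steps 2 → 3 → 10, so m(8) = 10.
  α_6 = 5: Horner steps 2 → 8 → 4, so m(5) = 4.
Codeword c = [9, 9, 10, 8, 10, 4] ∈ F_11^6.


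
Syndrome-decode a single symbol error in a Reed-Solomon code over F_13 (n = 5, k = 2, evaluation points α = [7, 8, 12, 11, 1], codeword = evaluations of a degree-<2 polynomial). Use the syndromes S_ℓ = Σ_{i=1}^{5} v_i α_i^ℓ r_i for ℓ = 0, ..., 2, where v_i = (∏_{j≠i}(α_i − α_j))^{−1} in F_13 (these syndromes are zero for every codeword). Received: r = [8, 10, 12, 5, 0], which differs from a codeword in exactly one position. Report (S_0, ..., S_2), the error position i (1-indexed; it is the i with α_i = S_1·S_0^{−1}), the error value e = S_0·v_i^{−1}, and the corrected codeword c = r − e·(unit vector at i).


S = (7, 10, 5), error at position 1, error magnitude e = 5, c = [3, 10, 12, 5, 0].

Step 1: column multipliers v_i = (∏_{j≠i}(α_i − α_j))^{−1} mod 13.
  i = 1 (α = 7): (7−8)(7−12)(7−11)(7−1) = (−1)·(−5)·(−4)·6 = −120 ≡ 10, so v_1 = 10^{−1} = 4 (mod 13).
  i = 2 (α = 8): (8−7)(8−12)(8−11)(8−1) = 1·(−4)·(−3)·7 = 84 ≡ 6, so v_2 = 6^{−1} = 11 (mod 13).
  i = 3 (α = 12): (12−7)(12−8)(12−11)(12−1) = 5·4·1·11 = 220 ≡ 12, so v_3 = 12^{−1} = 12 (mod 13).
  i = 4 (α = 11): (11−7)(11−8)(11−12)(11−1) = 4·3·(−1)·10 = −120 ≡ 10, so v_4 = 10^{−1} = 4 (mod 13).
  i = 5 (α = 1): (1−7)(1−8)(1−12)(1−11) = (−6)·(−7)·(−11)·(−10) = 4620 ≡ 5, so v_5 = 5^{−1} = 8 (mod 13).
  v = [4, 11, 12, 4, 8].
Step 2: syndromes of r = [8, 10, 12, 5, 0] (all sums mod 13).
  S_0 = Σ v_i r_i = 4·8 + 11·10 + 12·12 + 4·5 + 8·0 = 306 ≡ 7.
  S_1 = Σ v_i α_i r_i = 4·7·8 + 11·8·10 + 12·12·12 + 4·11·5 + 8·1·0 = 3052 ≡ 10.
  α_i^2 mod 13 = [10, 12, 1, 4, 1].
  S_2 = Σ v_i α_i^2 r_i = 4·10·8 + 11·12·10 + 12·1·12 + 4·4·5 + 8·1·0 = 1864 ≡ 5.
  S = (7, 10, 5) ≠ 0, so r is not a codeword (an error is present).
Step 3: locate the error. For a single error e at position i, S_ℓ = v_i·e·α_i^ℓ, so α_err = S_1/S_0.
  S_0^{−1} = 7^{−1} = 2 (mod 13), so α_err = 10·2 = 20 ≡ 7 = α_1. Error position i = 1.
  Consistency check: S_2/S_1 = 5·4 = 20 ≡ 7 = α_err ✓ (single-error assumption holds).
Step 4: error magnitude e = S_0/v_1 = S_0·∏_{j≠1}(α_1 − α_j) = 7·10 = 70 ≡ 5 (mod 13).
Step 5: correct position 1: c_1 = r_1 − e = 8 − 5 ≡ 3 (mod 13). Hence c = [3, 10, 12, 5, 0].
  Check: interpolating c through the α_i gives m(x) = 6 + 7·x (degree < 2) with m(α_i) = c_i for every i, so c is indeed a codeword.


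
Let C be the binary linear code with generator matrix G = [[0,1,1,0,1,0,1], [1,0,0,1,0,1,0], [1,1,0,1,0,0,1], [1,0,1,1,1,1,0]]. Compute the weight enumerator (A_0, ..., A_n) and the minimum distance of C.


Weight distribution: A_0 = 1, A_1 = 1, A_2 = 3, A_3 = 3, A_4 = 3, A_5 = 3, A_6 = 1, A_7 = 1. Minimum distance d = 1.

Enumerate all 2^4 = 16 messages m ∈ F_2^4.
For each, compute codeword c = mG in F_2^7, then tally its weight.
  m = 0000 → c = 0000000, weight = 0.
  m = 1000 → c = 0110101, weight = 4.
  m = 0100 → c = 1001010, weight = 3.
  m = 1100 → c = 1111111, weight = 7.
  m = 0010 → c = 1101001, weight = 4.
  m = 1010 → c = 1011100, weight = 4.
  m = 0110 → c = 0100011, weight = 3.
  m = 1110 → c = 0010110, weight = 3.
  m = 0001 → c = 1011110, weight = 5.
  m = 1001 → c = 1101011, weight = 5.
  m = 0101 → c = 0010100, weight = 2.
  m = 1101 → c = 0100001, weight = 2.
  m = 0011 → c = 0110111, weight = 5.
  m = 1011 → c = 0000010, weight = 1.
  m = 0111 → c = 1111101, weight = 6.
  m = 1111 → c = 1001000, weight = 2.
Tally weights:
  weight 0: 1 codewords.
  weight 1: 1 codewords.
  weight 2: 3 codewords.
  weight 3: 3 codewords.
  weight 4: 3 codewords.
  weight 5: 3 codewords.
  weight 6: 1 codewords.
  weight 7: 1 codewords.
Minimum distance d = smallest w > 0 with A_w > 0 = 1.
Sanity: Σ A_w = 16 = 2^4 = 16 ✓.


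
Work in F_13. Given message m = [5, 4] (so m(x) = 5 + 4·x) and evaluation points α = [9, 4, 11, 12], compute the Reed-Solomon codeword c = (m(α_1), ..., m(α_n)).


c = [2, 8, 10, 1]

Message polynomial: m(x) = 5 + 4·x (mod 13).
For each evaluation point α_i, compute m(α_i) mod 13:
  α_1 = 9: Horner steps 4 → 2, so m(9) = 2.
  α_2 = 4: Horner steps 4 → 8, so m(4) = 8.
  α_3 = 11: Horner steps 4 → 10, so m(11) = 10.
  α_4 = 12: Horner steps 4 → 1, so m(12) = 1.
Codeword c = [2, 8, 10, 1] ∈ F_13^4.
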